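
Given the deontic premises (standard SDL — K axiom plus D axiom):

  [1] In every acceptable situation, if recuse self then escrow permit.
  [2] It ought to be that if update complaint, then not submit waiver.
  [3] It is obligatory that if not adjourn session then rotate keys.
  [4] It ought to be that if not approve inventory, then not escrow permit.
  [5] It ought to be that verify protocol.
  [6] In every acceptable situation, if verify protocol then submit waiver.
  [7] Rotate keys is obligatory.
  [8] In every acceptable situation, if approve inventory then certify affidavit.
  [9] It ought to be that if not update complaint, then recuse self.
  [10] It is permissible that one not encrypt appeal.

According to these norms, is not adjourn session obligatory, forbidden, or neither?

Neither

Premise 3 is O(¬adjourn_session → rotate_keys); even if O(rotate_keys) held, inferring O(¬adjourn_session) would be affirming the consequent — invalid.
No premise or chain of K-axiom applications forces O(¬adjourn_session), and none forces O(adjourn_session). So ¬adjourn_session is neither obligatory nor forbidden under these norms.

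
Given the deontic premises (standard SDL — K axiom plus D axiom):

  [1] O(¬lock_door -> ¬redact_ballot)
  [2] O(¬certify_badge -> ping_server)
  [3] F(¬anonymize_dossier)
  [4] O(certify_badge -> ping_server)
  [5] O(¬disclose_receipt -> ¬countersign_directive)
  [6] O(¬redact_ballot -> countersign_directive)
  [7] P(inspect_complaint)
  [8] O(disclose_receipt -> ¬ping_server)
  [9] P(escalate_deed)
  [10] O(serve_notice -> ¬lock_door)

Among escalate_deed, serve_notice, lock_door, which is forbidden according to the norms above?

serve_notice

By case analysis on ¬certify_badge: premise 2 gives O(¬certify_badge -> ping_server) and premise 4 gives O(certify_badge -> ping_server), so O(ping_server) either way.
Premise 8 is O(disclose_receipt -> ¬ping_server); contrapositively O(ping_server -> ¬disclose_receipt). Since O(ping_server) holds, K gives O(¬disclose_receipt).
Applying K to premise 5 (O(¬disclose_receipt -> ¬countersign_directive)) and O(¬disclose_receipt) yields O(¬countersign_directive).
Premise 6, O(¬redact_ballot -> countersign_directive), contraposes to O(¬countersign_directive -> redact_ballot); with O(¬countersign_directive) we get O(redact_ballot).
Premise 1, O(¬lock_door -> ¬redact_ballot), contraposes to O(redact_ballot -> lock_door); with O(redact_ballot) we get O(lock_door).
The contrapositive of premise 10 (O(serve_notice -> ¬lock_door)) is O(lock_door -> ¬serve_notice), and O(lock_door) is already established, so O(¬serve_notice).
So O(¬serve_notice) holds, i.e. serve_notice is forbidden. None of the other listed options is forbidden under the premises.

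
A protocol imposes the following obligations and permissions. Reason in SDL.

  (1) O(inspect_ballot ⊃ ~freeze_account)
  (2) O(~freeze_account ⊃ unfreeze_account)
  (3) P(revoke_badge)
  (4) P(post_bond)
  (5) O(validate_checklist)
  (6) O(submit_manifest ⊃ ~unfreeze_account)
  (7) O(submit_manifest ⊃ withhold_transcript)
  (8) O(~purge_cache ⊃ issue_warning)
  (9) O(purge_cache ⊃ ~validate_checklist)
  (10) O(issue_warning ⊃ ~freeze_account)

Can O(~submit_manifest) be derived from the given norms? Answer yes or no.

Yes

Premise 5 gives O(validate_checklist).
Premise 9 is O(purge_cache ⊃ ~validate_checklist); contrapositively O(validate_checklist ⊃ ~purge_cache). Since O(validate_checklist) holds, K gives O(~purge_cache).
With premise 8, O(~purge_cache ⊃ issue_warning), the K-axiom yields O(issue_warning).
Premise 10 is O(issue_warning ⊃ ~freeze_account); since O(issue_warning), deontic closure gives O(~freeze_account).
Applying K to premise 2 (O(~freeze_account ⊃ unfreeze_account)) and O(~freeze_account) yields O(unfreeze_account).
The contrapositive of premise 6 (O(submit_manifest ⊃ ~unfreeze_account)) is O(unfreeze_account ⊃ ~submit_manifest), and O(unfreeze_account) is already established, so O(~submit_manifest).
Premises 1, 3, 4, 7 do not contribute to this derivation.
So O(~submit_manifest) follows.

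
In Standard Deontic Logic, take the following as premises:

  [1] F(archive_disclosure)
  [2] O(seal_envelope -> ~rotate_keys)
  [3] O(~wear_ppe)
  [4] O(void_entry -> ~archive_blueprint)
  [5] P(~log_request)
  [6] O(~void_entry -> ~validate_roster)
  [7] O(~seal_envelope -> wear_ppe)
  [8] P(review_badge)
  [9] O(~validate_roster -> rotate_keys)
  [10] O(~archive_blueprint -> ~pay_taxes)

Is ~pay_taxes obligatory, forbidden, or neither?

From premise 3 we have O(~wear_ppe).
Premise 7, O(~seal_envelope -> wear_ppe), contraposes to O(~wear_ppe -> seal_envelope); with O(~wear_ppe) we get O(seal_envelope).
With premise 2, O(seal_envelope -> ~rotate_keys), the K-axiom yields O(~rotate_keys).
Premise 9 is O(~validate_roster -> rotate_keys); contrapositively O(~rotate_keys -> validate_roster). Since O(~rotate_keys) holds, K gives O(validate_roster).
Premise 6 is O(~void_entry -> ~validate_roster); contrapositively O(validate_roster -> void_entry). Since O(validate_roster) holds, K gives O(void_entry).
From O(void_entry) and premise 4, O(void_entry -> ~archive_blueprint), we obtain O(~archive_blueprint).
Premise 10 is O(~archive_blueprint -> ~pay_taxes); since O(~archive_blueprint), deontic closure gives O(~pay_taxes).
Premises 1, 5, 8 do not contribute to this derivation.
Hence ~pay_taxes is obligatory.

Obligatory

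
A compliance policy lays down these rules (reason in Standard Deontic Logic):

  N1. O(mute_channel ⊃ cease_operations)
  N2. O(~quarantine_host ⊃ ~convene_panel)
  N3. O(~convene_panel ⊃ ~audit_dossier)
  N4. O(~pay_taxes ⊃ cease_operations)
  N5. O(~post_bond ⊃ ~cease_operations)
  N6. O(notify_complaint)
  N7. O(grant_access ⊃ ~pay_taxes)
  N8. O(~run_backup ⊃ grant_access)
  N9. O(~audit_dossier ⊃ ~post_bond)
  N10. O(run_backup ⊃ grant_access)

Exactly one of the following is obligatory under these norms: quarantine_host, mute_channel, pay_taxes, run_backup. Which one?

quarantine_host

By case analysis on ~run_backup: premise 8 gives O(~run_backup ⊃ grant_access) and premise 10 gives O(run_backup ⊃ grant_access), so O(grant_access) either way.
Premise 7 is O(grant_access ⊃ ~pay_taxes); since O(grant_access), deontic closure gives O(~pay_taxes).
Premise 4 is O(~pay_taxes ⊃ cease_operations); since O(~pay_taxes), deontic closure gives O(cease_operations).
Premise 5, O(~post_bond ⊃ ~cease_operations), contraposes to O(cease_operations ⊃ post_bond); with O(cease_operations) we get O(post_bond).
The contrapositive of premise 9 (O(~audit_dossier ⊃ ~post_bond)) is O(post_bond ⊃ audit_dossier), and O(post_bond) is already established, so O(audit_dossier).
Premise 3, O(~convene_panel ⊃ ~audit_dossier), contraposes to O(audit_dossier ⊃ convene_panel); with O(audit_dossier) we get O(convene_panel).
Premise 2, O(~quarantine_host ⊃ ~convene_panel), contraposes to O(convene_panel ⊃ quarantine_host); with O(convene_panel) we get O(quarantine_host).
So O(quarantine_host) holds — quarantine_host is obligatory. None of the other listed options is made obligatory by any chain of premises.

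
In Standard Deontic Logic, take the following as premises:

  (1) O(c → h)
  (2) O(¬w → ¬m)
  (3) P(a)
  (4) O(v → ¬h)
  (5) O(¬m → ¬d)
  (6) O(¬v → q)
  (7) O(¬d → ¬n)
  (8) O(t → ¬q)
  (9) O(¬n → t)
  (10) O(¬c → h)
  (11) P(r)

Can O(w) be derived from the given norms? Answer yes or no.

Premises 10 and 1 are O(¬c → h) and O(c → h); every ideal world satisfies ¬c or c, so in either case h holds — hence O(h).
Premise 4 is O(v → ¬h); contrapositively O(h → ¬v). Since O(h) holds, K gives O(¬v).
Applying K to premise 6 (O(¬v → q)) and O(¬v) yields O(q).
The contrapositive of premise 8 (O(t → ¬q)) is O(q → ¬t), and O(q) is already established, so O(¬t).
The contrapositive of premise 9 (O(¬n → t)) is O(¬t → n), and O(¬t) is already established, so O(n).
Premise 7, O(¬d → ¬n), contraposes to O(n → d); with O(n) we get O(d).
The contrapositive of premise 5 (O(¬m → ¬d)) is O(d → m), and O(d) is already established, so O(m).
The contrapositive of premise 2 (O(¬w → ¬m)) is O(m → w), and O(m) is already established, so O(w).
Premises 3, 11 do not contribute to this derivation.
So O(w) follows.

Yes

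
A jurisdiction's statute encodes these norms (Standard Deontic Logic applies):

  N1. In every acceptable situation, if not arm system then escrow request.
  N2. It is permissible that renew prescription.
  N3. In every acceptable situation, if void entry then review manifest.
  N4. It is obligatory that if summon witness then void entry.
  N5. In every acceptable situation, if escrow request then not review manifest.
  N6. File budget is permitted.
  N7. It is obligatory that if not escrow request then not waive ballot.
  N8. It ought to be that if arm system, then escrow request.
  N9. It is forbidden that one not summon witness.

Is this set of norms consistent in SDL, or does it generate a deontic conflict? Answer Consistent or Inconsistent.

Premises 8 and 1 are O(arm_system → escrow_request) and O(¬arm_system → escrow_request); every ideal world satisfies arm_system or ¬arm_system, so in either case escrow_request holds — hence O(escrow_request).
With premise 5, O(escrow_request → ¬review_manifest), the K-axiom yields O(¬review_manifest).
Premise 3 is O(void_entry → review_manifest); contrapositively O(¬review_manifest → ¬void_entry). Since O(¬review_manifest) holds, K gives O(¬void_entry).
Premise 4 is O(summon_witness → void_entry); contrapositively O(¬void_entry → ¬summon_witness). Since O(¬void_entry) holds, K gives O(¬summon_witness).
Yet premise 9 is F(¬summon_witness), i.e. O(summon_witness).
We now have both O(¬summon_witness) and O(summon_witness) — summon_witness is simultaneously obligatory and forbidden, violating the D-axiom.

Inconsistent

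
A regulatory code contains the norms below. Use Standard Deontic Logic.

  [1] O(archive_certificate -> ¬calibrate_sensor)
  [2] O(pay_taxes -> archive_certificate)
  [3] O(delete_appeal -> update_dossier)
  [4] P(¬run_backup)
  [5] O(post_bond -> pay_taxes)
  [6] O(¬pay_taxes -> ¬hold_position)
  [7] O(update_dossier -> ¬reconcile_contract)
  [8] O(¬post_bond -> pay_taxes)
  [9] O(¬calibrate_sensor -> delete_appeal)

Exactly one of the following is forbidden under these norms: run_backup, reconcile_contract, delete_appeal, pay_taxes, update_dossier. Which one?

By case analysis on post_bond: premise 5 gives O(post_bond -> pay_taxes) and premise 8 gives O(¬post_bond -> pay_taxes), so O(pay_taxes) either way.
From O(pay_taxes) and premise 2, O(pay_taxes -> archive_certificate), we obtain O(archive_certificate).
Premise 1 is O(archive_certificate -> ¬calibrate_sensor); since O(archive_certificate), deontic closure gives O(¬calibrate_sensor).
Premise 9 is O(¬calibrate_sensor -> delete_appeal); since O(¬calibrate_sensor), deontic closure gives O(delete_appeal).
With premise 3, O(delete_appeal -> update_dossier), the K-axiom yields O(update_dossier).
With premise 7, O(update_dossier -> ¬reconcile_contract), the K-axiom yields O(¬reconcile_contract).
So O(¬reconcile_contract) holds, i.e. reconcile_contract is forbidden. None of the other listed options is forbidden under the premises.

reconcile_contract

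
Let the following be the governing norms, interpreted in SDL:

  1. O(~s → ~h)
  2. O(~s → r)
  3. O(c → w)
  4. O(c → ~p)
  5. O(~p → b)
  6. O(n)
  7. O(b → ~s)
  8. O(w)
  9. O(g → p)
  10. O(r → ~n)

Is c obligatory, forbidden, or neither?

Forbidden

Premise 6 states O(n) outright.
Premise 10 is O(r → ~n); contrapositively O(n → ~r). Since O(n) holds, K gives O(~r).
Premise 2 is O(~s → r); contrapositively O(~r → s). Since O(~r) holds, K gives O(s).
Premise 7, O(b → ~s), contraposes to O(s → ~b); with O(s) we get O(~b).
Premise 5, O(~p → b), contraposes to O(~b → p); with O(~b) we get O(p).
The contrapositive of premise 4 (O(c → ~p)) is O(p → ~c), and O(p) is already established, so O(~c).
Premises 1, 3, 8, 9 do not contribute to this derivation.
Thus O(~c), which is F(c): c is forbidden.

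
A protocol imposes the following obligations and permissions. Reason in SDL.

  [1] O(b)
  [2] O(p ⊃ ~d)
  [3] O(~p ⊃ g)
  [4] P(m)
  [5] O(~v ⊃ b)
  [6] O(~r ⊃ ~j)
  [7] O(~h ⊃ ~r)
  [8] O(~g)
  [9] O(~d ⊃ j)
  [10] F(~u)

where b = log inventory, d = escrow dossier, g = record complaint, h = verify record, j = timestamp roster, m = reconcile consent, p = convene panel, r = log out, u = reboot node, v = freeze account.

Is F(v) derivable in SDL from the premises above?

No

Premise 5 is O(~v ⊃ b); even if O(b) held, inferring O(~v) would be affirming the consequent — invalid.
No other premise forces O(~v). An ideal world satisfying every premise can still have v true, so F(v) is not derivable.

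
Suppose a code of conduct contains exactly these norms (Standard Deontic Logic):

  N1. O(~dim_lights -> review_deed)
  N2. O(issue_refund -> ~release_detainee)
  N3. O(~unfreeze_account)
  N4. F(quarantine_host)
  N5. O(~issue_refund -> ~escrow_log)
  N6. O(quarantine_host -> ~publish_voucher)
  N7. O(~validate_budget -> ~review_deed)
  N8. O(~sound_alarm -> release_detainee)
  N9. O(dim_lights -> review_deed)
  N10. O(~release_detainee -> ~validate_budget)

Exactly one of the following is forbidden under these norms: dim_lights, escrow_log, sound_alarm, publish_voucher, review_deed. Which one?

escrow_log

By case analysis on dim_lights: premise 9 gives O(dim_lights -> review_deed) and premise 1 gives O(~dim_lights -> review_deed), so O(review_deed) either way.
The contrapositive of premise 7 (O(~validate_budget -> ~review_deed)) is O(review_deed -> validate_budget), and O(review_deed) is already established, so O(validate_budget).
Premise 10 is O(~release_detainee -> ~validate_budget); contrapositively O(validate_budget -> release_detainee). Since O(validate_budget) holds, K gives O(release_detainee).
The contrapositive of premise 2 (O(issue_refund -> ~release_detainee)) is O(release_detainee -> ~issue_refund), and O(release_detainee) is already established, so O(~issue_refund).
Applying K to premise 5 (O(~issue_refund -> ~escrow_log)) and O(~issue_refund) yields O(~escrow_log).
So O(~escrow_log) holds, i.e. escrow_log is forbidden. None of the other listed options is forbidden under the premises.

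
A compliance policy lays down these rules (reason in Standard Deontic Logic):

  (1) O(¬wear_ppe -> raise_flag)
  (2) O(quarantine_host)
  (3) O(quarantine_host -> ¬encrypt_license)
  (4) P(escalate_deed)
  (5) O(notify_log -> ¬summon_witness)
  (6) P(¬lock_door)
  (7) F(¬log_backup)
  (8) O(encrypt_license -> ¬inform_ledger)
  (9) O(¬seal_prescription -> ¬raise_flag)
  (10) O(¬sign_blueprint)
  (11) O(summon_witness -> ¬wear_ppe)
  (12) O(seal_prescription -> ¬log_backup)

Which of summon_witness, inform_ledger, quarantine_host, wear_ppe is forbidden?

summon_witness

F(¬log_backup) at premise 7 means O(log_backup).
Premise 12 is O(seal_prescription -> ¬log_backup); contrapositively O(log_backup -> ¬seal_prescription). Since O(log_backup) holds, K gives O(¬seal_prescription).
Premise 9 is O(¬seal_prescription -> ¬raise_flag); since O(¬seal_prescription), deontic closure gives O(¬raise_flag).
Premise 1 is O(¬wear_ppe -> raise_flag); contrapositively O(¬raise_flag -> wear_ppe). Since O(¬raise_flag) holds, K gives O(wear_ppe).
Premise 11 is O(summon_witness -> ¬wear_ppe); contrapositively O(wear_ppe -> ¬summon_witness). Since O(wear_ppe) holds, K gives O(¬summon_witness).
So O(¬summon_witness) holds, i.e. summon_witness is forbidden. None of the other listed options is forbidden under the premises.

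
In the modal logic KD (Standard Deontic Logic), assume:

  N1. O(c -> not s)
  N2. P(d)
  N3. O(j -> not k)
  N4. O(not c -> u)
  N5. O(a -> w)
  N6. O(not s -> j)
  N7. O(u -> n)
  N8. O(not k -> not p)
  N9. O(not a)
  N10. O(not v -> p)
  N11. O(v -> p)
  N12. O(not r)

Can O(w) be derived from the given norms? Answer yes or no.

Premise 5 is O(a -> w), but O(a) is not derivable from the premises, so it does not yield O(w).
No other premise forces O(w). An ideal world satisfying every premise can still have w false, so O(w) is not derivable.

No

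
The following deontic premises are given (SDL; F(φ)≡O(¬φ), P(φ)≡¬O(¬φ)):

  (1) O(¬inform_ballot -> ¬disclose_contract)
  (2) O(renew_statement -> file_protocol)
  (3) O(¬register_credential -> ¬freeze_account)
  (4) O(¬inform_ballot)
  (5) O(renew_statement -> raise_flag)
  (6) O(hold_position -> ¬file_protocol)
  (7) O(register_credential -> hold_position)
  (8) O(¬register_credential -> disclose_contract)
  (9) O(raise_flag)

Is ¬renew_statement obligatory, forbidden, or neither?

Obligatory

Premise 4 states O(¬inform_ballot) outright.
From O(¬inform_ballot) and premise 1, O(¬inform_ballot -> ¬disclose_contract), we obtain O(¬disclose_contract).
Premise 8, O(¬register_credential -> disclose_contract), contraposes to O(¬disclose_contract -> register_credential); with O(¬disclose_contract) we get O(register_credential).
Premise 7 is O(register_credential -> hold_position); since O(register_credential), deontic closure gives O(hold_position).
From O(hold_position) and premise 6, O(hold_position -> ¬file_protocol), we obtain O(¬file_protocol).
The contrapositive of premise 2 (O(renew_statement -> file_protocol)) is O(¬file_protocol -> ¬renew_statement), and O(¬file_protocol) is already established, so O(¬renew_statement).
Premises 3, 5, 9 do not contribute to this derivation.
Hence ¬renew_statement is obligatory.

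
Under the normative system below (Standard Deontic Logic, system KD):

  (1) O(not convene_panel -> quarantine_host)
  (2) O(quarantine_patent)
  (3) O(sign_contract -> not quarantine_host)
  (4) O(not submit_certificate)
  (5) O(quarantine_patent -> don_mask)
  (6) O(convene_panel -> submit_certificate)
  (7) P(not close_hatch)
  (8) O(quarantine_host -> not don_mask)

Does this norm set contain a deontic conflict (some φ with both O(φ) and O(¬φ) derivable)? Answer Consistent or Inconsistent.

From premise 2 we have O(quarantine_patent).
From O(quarantine_patent) and premise 5, O(quarantine_patent -> don_mask), we obtain O(don_mask).
Premise 8, O(quarantine_host -> not don_mask), contraposes to O(don_mask -> not quarantine_host); with O(don_mask) we get O(not quarantine_host).
Premise 1 is O(not convene_panel -> quarantine_host); contrapositively O(not quarantine_host -> convene_panel). Since O(not quarantine_host) holds, K gives O(convene_panel).
With premise 6, O(convene_panel -> submit_certificate), the K-axiom yields O(submit_certificate).
Yet premise 4 states O(not submit_certificate).
We now have both O(submit_certificate) and O(not submit_certificate) — submit_certificate is simultaneously obligatory and forbidden, violating the D-axiom.

Inconsistent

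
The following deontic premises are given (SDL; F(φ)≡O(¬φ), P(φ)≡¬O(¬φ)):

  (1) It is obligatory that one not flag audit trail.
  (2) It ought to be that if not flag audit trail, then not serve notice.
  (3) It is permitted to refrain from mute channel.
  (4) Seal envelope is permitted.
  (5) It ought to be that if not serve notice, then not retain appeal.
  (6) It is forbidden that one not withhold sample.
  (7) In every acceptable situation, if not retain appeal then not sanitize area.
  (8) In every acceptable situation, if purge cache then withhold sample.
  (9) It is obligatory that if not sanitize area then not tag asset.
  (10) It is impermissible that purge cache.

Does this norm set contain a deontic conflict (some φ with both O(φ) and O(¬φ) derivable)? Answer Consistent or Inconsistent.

Premise 8 is O(purge_cache → withhold_sample); even if O(withhold_sample) held, inferring O(purge_cache) would be affirming the consequent — invalid.
So O(purge_cache) is not derivable, and the apparent clash with O(¬purge_cache) does not arise.
A world satisfying every obligation exists (e.g. flag_audit_trail=false, mute_channel=false, purge_cache=false, retain_appeal=false, sanitize_area=false, seal_envelope=false, serve_notice=false, tag_asset=false, withhold_sample=true); no atom is both obligatory and forbidden, so the set is consistent.

Consistent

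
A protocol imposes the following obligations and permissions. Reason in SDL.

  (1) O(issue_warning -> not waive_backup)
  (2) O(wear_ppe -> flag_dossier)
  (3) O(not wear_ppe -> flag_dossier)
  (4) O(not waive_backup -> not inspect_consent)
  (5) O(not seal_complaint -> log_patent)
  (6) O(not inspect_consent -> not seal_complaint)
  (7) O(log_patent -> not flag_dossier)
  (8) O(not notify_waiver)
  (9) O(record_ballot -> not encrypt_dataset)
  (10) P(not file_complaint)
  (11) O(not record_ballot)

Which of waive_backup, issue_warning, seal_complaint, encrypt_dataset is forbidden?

Premises 2 and 3 are O(wear_ppe -> flag_dossier) and O(not wear_ppe -> flag_dossier); every ideal world satisfies wear_ppe or not wear_ppe, so in either case flag_dossier holds — hence O(flag_dossier).
The contrapositive of premise 7 (O(log_patent -> not flag_dossier)) is O(flag_dossier -> not log_patent), and O(flag_dossier) is already established, so O(not log_patent).
The contrapositive of premise 5 (O(not seal_complaint -> log_patent)) is O(not log_patent -> seal_complaint), and O(not log_patent) is already established, so O(seal_complaint).
Premise 6 is O(not inspect_consent -> not seal_complaint); contrapositively O(seal_complaint -> inspect_consent). Since O(seal_complaint) holds, K gives O(inspect_consent).
The contrapositive of premise 4 (O(not waive_backup -> not inspect_consent)) is O(inspect_consent -> waive_backup), and O(inspect_consent) is already established, so O(waive_backup).
Premise 1 is O(issue_warning -> not waive_backup); contrapositively O(waive_backup -> not issue_warning). Since O(waive_backup) holds, K gives O(not issue_warning).
So O(not issue_warning) holds, i.e. issue_warning is forbidden. None of the other listed options is forbidden under the premises.

issue_warning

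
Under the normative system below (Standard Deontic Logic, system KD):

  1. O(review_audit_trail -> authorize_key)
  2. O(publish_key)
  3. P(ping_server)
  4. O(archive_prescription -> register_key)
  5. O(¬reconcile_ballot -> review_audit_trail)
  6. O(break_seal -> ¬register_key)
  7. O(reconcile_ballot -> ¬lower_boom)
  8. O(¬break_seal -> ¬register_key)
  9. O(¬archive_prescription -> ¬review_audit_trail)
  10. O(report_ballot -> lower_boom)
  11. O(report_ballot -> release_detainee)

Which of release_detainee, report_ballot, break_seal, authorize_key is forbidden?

Premises 8 and 6 are O(¬break_seal -> ¬register_key) and O(break_seal -> ¬register_key); every ideal world satisfies ¬break_seal or break_seal, so in either case ¬register_key holds — hence O(¬register_key).
Premise 4, O(archive_prescription -> register_key), contraposes to O(¬register_key -> ¬archive_prescription); with O(¬register_key) we get O(¬archive_prescription).
Premise 9 is O(¬archive_prescription -> ¬review_audit_trail); since O(¬archive_prescription), deontic closure gives O(¬review_audit_trail).
Premise 5 is O(¬reconcile_ballot -> review_audit_trail); contrapositively O(¬review_audit_trail -> reconcile_ballot). Since O(¬review_audit_trail) holds, K gives O(reconcile_ballot).
With premise 7, O(reconcile_ballot -> ¬lower_boom), the K-axiom yields O(¬lower_boom).
The contrapositive of premise 10 (O(report_ballot -> lower_boom)) is O(¬lower_boom -> ¬report_ballot), and O(¬lower_boom) is already established, so O(¬report_ballot).
So O(¬report_ballot) holds, i.e. report_ballot is forbidden. None of the other listed options is forbidden under the premises.

report_ballot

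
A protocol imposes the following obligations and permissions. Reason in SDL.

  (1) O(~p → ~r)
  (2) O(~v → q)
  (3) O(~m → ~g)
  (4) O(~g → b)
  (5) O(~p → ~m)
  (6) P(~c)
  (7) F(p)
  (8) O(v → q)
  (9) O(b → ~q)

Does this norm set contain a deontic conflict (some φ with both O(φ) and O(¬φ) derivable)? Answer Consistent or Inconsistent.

Premises 8 and 2 are O(v → q) and O(~v → q); every ideal world satisfies v or ~v, so in either case q holds — hence O(q).
Premise 9 is O(b → ~q); contrapositively O(q → ~b). Since O(q) holds, K gives O(~b).
Premise 4, O(~g → b), contraposes to O(~b → g); with O(~b) we get O(g).
Premise 3, O(~m → ~g), contraposes to O(g → m); with O(g) we get O(m).
Premise 5, O(~p → ~m), contraposes to O(m → p); with O(m) we get O(p).
Yet premise 7 is F(p), i.e. O(~p).
We now have both O(p) and O(~p) — p is simultaneously obligatory and forbidden, violating the D-axiom.

Inconsistent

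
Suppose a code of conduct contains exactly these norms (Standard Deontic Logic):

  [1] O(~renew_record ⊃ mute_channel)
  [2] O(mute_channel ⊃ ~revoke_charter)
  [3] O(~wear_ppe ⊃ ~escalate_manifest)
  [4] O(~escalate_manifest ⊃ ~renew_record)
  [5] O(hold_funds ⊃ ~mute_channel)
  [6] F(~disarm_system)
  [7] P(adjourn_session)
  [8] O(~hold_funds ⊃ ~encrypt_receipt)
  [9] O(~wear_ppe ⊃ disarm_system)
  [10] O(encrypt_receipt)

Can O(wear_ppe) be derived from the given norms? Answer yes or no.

Yes

Premise 10 gives O(encrypt_receipt).
The contrapositive of premise 8 (O(~hold_funds ⊃ ~encrypt_receipt)) is O(encrypt_receipt ⊃ hold_funds), and O(encrypt_receipt) is already established, so O(hold_funds).
Premise 5 is O(hold_funds ⊃ ~mute_channel); since O(hold_funds), deontic closure gives O(~mute_channel).
Premise 1, O(~renew_record ⊃ mute_channel), contraposes to O(~mute_channel ⊃ renew_record); with O(~mute_channel) we get O(renew_record).
The contrapositive of premise 4 (O(~escalate_manifest ⊃ ~renew_record)) is O(renew_record ⊃ escalate_manifest), and O(renew_record) is already established, so O(escalate_manifest).
Premise 3 is O(~wear_ppe ⊃ ~escalate_manifest); contrapositively O(escalate_manifest ⊃ wear_ppe). Since O(escalate_manifest) holds, K gives O(wear_ppe).
Premises 2, 6, 7, 9 do not contribute to this derivation.
So O(wear_ppe) follows.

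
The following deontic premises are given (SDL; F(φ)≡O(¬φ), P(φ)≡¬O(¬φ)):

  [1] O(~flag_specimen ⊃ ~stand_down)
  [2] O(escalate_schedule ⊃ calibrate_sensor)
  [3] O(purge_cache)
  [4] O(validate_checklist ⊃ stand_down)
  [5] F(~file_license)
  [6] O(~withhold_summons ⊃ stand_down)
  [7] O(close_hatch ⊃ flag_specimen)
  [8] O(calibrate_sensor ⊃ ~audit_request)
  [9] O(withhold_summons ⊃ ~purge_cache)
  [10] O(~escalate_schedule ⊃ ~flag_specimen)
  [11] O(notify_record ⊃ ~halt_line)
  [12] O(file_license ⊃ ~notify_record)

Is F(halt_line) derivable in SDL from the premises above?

Premise 11 is O(notify_record ⊃ ~halt_line), but O(notify_record) is not derivable from the premises, so it does not yield O(~halt_line).
No other premise forces O(~halt_line). An ideal world satisfying every premise can still have halt_line true, so F(halt_line) is not derivable.

No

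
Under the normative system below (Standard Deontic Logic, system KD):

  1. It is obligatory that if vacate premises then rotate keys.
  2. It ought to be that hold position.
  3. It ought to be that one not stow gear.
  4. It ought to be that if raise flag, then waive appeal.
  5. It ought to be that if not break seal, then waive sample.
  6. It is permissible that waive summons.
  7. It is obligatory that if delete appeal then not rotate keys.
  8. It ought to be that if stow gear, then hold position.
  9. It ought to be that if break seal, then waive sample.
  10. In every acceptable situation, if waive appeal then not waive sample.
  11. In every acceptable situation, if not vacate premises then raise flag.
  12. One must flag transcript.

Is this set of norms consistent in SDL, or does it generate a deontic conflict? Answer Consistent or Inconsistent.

Premise 8 is O(stow_gear → hold_position); even if O(hold_position) held, inferring O(stow_gear) would be affirming the consequent — invalid.
So O(stow_gear) is not derivable, and the apparent clash with O(¬stow_gear) does not arise.
A world satisfying every obligation exists (e.g. break_seal=false, delete_appeal=false, flag_transcript=true, hold_position=true, raise_flag=false, rotate_keys=true, stow_gear=false, vacate_premises=true, waive_appeal=false, waive_sample=true, waive_summons=false); no atom is both obligatory and forbidden, so the set is consistent.

Consistent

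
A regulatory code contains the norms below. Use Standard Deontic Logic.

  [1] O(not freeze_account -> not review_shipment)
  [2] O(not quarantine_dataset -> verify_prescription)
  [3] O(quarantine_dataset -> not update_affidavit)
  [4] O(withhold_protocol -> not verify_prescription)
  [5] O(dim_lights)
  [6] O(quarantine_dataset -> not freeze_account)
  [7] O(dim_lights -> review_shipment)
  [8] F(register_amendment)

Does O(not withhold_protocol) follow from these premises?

Yes

Premise 5 gives O(dim_lights).
With premise 7, O(dim_lights -> review_shipment), the K-axiom yields O(review_shipment).
Premise 1 is O(not freeze_account -> not review_shipment); contrapositively O(review_shipment -> freeze_account). Since O(review_shipment) holds, K gives O(freeze_account).
The contrapositive of premise 6 (O(quarantine_dataset -> not freeze_account)) is O(freeze_account -> not quarantine_dataset), and O(freeze_account) is already established, so O(not quarantine_dataset).
Applying K to premise 2 (O(not quarantine_dataset -> verify_prescription)) and O(not quarantine_dataset) yields O(verify_prescription).
The contrapositive of premise 4 (O(withhold_protocol -> not verify_prescription)) is O(verify_prescription -> not withhold_protocol), and O(verify_prescription) is already established, so O(not withhold_protocol).
Premises 3, 8 do not contribute to this derivation.
So O(not withhold_protocol) follows.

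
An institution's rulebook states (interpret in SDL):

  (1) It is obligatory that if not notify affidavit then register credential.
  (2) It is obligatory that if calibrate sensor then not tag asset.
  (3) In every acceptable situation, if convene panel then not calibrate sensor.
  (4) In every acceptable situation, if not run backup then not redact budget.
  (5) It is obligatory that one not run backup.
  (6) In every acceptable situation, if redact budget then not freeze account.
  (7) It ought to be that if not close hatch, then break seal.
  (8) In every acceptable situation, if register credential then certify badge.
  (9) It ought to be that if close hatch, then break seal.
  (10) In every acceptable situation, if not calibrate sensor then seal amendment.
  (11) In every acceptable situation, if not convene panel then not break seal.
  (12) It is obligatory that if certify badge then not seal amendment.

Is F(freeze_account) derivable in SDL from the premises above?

Premise 6 is O(redact_budget → ¬freeze_account), but O(redact_budget) is not derivable from the premises, so it does not yield O(¬freeze_account).
No other premise forces O(¬freeze_account). An ideal world satisfying every premise can still have freeze_account true, so F(freeze_account) is not derivable.

No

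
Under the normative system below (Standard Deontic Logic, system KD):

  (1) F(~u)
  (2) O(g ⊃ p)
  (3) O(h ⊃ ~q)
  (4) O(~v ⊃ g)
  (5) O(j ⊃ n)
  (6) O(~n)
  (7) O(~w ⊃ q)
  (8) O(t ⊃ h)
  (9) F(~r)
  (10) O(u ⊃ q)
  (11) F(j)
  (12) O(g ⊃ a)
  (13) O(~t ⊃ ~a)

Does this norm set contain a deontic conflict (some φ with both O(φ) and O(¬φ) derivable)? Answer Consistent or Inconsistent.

Premise 5 is O(j ⊃ n), but O(j) is not derivable from the premises, so it does not yield O(n).
So O(n) is not derivable, and the apparent clash with O(~n) does not arise.
A world satisfying every obligation exists (e.g. a=false, g=false, h=false, j=false, n=false, p=false, q=true, r=true, t=false, u=true, v=true, w=false); no atom is both obligatory and forbidden, so the set is consistent.

Consistent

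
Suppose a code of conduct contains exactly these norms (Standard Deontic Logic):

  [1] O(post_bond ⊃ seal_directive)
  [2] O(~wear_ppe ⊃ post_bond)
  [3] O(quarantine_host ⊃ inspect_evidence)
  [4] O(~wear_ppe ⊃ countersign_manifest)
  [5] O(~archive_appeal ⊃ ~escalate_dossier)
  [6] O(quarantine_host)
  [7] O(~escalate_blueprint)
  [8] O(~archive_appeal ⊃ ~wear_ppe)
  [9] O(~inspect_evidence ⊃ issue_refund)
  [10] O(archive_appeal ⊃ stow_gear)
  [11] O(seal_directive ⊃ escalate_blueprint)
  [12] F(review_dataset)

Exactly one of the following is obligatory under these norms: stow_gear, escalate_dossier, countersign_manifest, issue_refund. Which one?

Premise 7 gives O(~escalate_blueprint).
The contrapositive of premise 11 (O(seal_directive ⊃ escalate_blueprint)) is O(~escalate_blueprint ⊃ ~seal_directive), and O(~escalate_blueprint) is already established, so O(~seal_directive).
The contrapositive of premise 1 (O(post_bond ⊃ seal_directive)) is O(~seal_directive ⊃ ~post_bond), and O(~seal_directive) is already established, so O(~post_bond).
The contrapositive of premise 2 (O(~wear_ppe ⊃ post_bond)) is O(~post_bond ⊃ wear_ppe), and O(~post_bond) is already established, so O(wear_ppe).
Premise 8, O(~archive_appeal ⊃ ~wear_ppe), contraposes to O(wear_ppe ⊃ archive_appeal); with O(wear_ppe) we get O(archive_appeal).
Premise 10 is O(archive_appeal ⊃ stow_gear); since O(archive_appeal), deontic closure gives O(stow_gear).
So O(stow_gear) holds — stow_gear is obligatory. None of the other listed options is made obligatory by any chain of premises.

stow_gear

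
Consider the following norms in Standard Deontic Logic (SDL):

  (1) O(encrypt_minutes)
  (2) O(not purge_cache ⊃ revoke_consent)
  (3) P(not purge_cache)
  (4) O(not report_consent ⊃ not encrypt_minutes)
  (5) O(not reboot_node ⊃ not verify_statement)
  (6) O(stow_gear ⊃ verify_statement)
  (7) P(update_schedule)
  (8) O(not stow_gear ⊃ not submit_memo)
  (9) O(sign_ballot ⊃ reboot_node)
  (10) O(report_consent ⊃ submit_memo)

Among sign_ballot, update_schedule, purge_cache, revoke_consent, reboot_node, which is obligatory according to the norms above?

From premise 1 we have O(encrypt_minutes).
Premise 4, O(not report_consent ⊃ not encrypt_minutes), contraposes to O(encrypt_minutes ⊃ report_consent); with O(encrypt_minutes) we get O(report_consent).
Premise 10 is O(report_consent ⊃ submit_memo); since O(report_consent), deontic closure gives O(submit_memo).
Premise 8, O(not stow_gear ⊃ not submit_memo), contraposes to O(submit_memo ⊃ stow_gear); with O(submit_memo) we get O(stow_gear).
Applying K to premise 6 (O(stow_gear ⊃ verify_statement)) and O(stow_gear) yields O(verify_statement).
Premise 5, O(not reboot_node ⊃ not verify_statement), contraposes to O(verify_statement ⊃ reboot_node); with O(verify_statement) we get O(reboot_node).
So O(reboot_node) holds — reboot_node is obligatory. None of the other listed options is made obligatory by any chain of premises.

reboot_node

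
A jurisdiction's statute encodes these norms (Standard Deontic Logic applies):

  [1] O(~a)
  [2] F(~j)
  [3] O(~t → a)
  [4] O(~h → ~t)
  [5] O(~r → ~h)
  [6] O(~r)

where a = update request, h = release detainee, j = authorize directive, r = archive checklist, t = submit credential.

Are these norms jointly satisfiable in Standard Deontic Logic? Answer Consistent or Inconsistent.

Inconsistent

Premise 1 states O(~a) outright.
Premise 3 is O(~t → a); contrapositively O(~a → t). Since O(~a) holds, K gives O(t).
Premise 4, O(~h → ~t), contraposes to O(t → h); with O(t) we get O(h).
Premise 5, O(~r → ~h), contraposes to O(h → r); with O(h) we get O(r).
However, premise 6 gives O(~r).
We now have both O(r) and O(~r) — r is simultaneously obligatory and forbidden, violating the D-axiom.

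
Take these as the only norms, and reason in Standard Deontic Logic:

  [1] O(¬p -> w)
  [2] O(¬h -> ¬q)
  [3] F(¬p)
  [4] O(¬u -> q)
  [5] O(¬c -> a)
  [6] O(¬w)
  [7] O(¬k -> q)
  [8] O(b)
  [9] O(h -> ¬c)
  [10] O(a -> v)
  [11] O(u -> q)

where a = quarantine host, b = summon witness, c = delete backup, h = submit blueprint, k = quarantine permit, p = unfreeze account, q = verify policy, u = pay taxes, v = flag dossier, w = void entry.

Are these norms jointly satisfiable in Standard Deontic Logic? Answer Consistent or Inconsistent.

Premise 1 is O(¬p -> w), but O(¬p) is not derivable from the premises, so it does not yield O(w).
So O(w) is not derivable, and the apparent clash with O(¬w) does not arise.
A world satisfying every obligation exists (e.g. a=true, b=true, c=false, h=true, k=false, p=true, q=true, u=false, v=true, w=false); no atom is both obligatory and forbidden, so the set is consistent.

Consistent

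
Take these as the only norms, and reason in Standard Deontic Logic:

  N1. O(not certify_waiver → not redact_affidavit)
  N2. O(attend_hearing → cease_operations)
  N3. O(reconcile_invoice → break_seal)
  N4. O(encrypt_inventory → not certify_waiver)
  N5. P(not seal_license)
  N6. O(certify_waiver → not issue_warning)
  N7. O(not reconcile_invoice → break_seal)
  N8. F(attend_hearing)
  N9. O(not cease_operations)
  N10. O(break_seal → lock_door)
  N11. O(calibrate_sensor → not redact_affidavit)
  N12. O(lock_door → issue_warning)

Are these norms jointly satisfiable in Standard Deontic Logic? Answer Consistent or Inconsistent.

Premise 2 is O(attend_hearing → cease_operations), but O(attend_hearing) is not derivable from the premises, so it does not yield O(cease_operations).
So O(cease_operations) is not derivable, and the apparent clash with O(not cease_operations) does not arise.
A world satisfying every obligation exists (e.g. attend_hearing=false, break_seal=true, calibrate_sensor=false, cease_operations=false, certify_waiver=false, encrypt_inventory=false, issue_warning=true, lock_door=true, reconcile_invoice=false, redact_affidavit=false, seal_license=false); no atom is both obligatory and forbidden, so the set is consistent.

Consistent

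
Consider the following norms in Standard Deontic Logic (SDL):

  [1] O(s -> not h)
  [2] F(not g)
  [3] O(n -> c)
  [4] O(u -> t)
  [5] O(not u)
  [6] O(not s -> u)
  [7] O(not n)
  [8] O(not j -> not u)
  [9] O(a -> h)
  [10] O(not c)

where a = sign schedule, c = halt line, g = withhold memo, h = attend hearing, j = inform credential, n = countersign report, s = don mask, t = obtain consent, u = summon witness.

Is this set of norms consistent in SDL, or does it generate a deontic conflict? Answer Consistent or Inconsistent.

Premise 3 is O(n -> c), but O(n) is not derivable from the premises, so it does not yield O(c).
So O(c) is not derivable, and the apparent clash with O(not c) does not arise.
A world satisfying every obligation exists (e.g. a=false, c=false, g=true, h=false, j=false, n=false, s=true, t=false, u=false); no atom is both obligatory and forbidden, so the set is consistent.

Consistent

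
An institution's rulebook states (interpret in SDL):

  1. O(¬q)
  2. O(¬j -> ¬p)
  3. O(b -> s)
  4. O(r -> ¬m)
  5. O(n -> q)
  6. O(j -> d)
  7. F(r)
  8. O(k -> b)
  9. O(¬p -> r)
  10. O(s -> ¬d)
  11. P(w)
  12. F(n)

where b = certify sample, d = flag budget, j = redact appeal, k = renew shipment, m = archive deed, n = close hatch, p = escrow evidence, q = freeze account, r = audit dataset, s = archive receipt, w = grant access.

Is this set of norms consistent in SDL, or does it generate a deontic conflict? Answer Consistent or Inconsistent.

Consistent

Premise 5 is O(n -> q), but O(n) is not derivable from the premises, so it does not yield O(q).
So O(q) is not derivable, and the apparent clash with O(¬q) does not arise.
A world satisfying every obligation exists (e.g. b=false, d=true, j=true, k=false, m=false, n=false, p=true, q=false, r=false, s=false, w=false); no atom is both obligatory and forbidden, so the set is consistent.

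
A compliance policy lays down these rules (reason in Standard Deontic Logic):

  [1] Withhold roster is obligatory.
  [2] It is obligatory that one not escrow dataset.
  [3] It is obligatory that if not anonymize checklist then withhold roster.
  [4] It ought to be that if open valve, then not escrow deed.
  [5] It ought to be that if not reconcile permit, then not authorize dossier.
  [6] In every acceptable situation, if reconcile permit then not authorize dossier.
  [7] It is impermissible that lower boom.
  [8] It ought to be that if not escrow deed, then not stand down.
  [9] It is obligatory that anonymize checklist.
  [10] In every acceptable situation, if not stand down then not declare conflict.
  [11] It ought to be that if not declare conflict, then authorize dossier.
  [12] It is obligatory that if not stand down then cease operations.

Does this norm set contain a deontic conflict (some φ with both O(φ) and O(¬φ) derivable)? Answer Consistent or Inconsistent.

Premise 3 is O(¬anonymize_checklist → withhold_roster); even if O(withhold_roster) held, inferring O(¬anonymize_checklist) would be affirming the consequent — invalid.
So O(¬anonymize_checklist) is not derivable, and the apparent clash with O(anonymize_checklist) does not arise.
A world satisfying every obligation exists (e.g. anonymize_checklist=true, authorize_dossier=false, cease_operations=false, declare_conflict=true, escrow_dataset=false, escrow_deed=true, lower_boom=false, open_valve=false, reconcile_permit=false, stand_down=true, withhold_roster=true); no atom is both obligatory and forbidden, so the set is consistent.

Consistent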